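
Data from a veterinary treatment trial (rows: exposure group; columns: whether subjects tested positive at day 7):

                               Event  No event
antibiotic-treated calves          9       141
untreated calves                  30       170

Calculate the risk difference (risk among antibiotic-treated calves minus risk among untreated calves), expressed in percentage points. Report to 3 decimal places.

risk, antibiotic-treated calves = 9/150 = 0.0600
risk, untreated calves = 30/200 = 0.1500
risk difference = 0.0600 − 0.1500 = -0.0900 → -9.000 percentage points

RD: -9.000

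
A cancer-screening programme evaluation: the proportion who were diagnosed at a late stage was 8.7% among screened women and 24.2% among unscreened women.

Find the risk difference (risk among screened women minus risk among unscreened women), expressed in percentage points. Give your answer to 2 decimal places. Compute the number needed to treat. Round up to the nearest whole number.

risk difference = 0.0870 − 0.2420 = -0.1550 → -15.50 percentage points
absolute risk difference = 0.155000
1 / 0.155000 = 6.452 → round up → 7

RD = -15.50; NNT = 7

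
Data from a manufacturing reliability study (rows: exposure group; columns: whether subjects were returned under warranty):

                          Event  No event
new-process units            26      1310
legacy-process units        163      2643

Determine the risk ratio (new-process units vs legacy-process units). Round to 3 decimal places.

risk, new-process units = 26/1336 = 0.01946
risk, legacy-process units = 163/2806 = 0.05809
RR = 0.01946 / 0.05809 = 0.335

0.335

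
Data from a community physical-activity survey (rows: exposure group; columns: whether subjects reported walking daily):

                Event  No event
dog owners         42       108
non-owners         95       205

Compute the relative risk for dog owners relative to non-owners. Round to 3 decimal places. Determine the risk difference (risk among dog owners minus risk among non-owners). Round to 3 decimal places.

RR = 0.884; RD = -0.037

risk, dog owners = 42/150 = 0.2800
risk, non-owners = 95/300 = 0.3167
RR = 0.2800 / 0.3167 = 0.884
risk difference = 0.2800 − 0.3167 = -0.037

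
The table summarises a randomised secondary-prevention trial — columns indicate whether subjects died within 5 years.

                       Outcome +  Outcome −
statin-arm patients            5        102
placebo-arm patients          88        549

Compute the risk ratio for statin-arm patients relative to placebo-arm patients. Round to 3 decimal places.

0.338

risk, statin-arm patients = 5/107 = 0.04673
risk, placebo-arm patients = 88/637 = 0.13815
RR = 0.04673 / 0.13815 = 0.338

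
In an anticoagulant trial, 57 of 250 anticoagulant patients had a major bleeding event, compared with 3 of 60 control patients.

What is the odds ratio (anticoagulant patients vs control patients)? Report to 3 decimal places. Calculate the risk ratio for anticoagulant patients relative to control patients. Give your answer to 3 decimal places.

OR = (57 × 57) / (193 × 3) = 3249/579 ≈ 5.611
risk, anticoagulant patients = 57/250 = 0.2280
risk, control patients = 3/60 = 0.0500
RR = 0.2280 / 0.0500 = 4.560

OR = 5.611; RR = 4.560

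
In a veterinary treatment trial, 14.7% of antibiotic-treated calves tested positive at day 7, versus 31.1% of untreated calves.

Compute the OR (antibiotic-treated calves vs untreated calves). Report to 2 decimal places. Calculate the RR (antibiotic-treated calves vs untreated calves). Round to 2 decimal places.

OR = 0.38; RR = 0.47

odds, antibiotic-treated calves = 0.1470/0.8530 = 0.1723
odds, untreated calves = 0.3110/0.6890 = 0.4514
OR = 0.1723 / 0.4514 = 0.38
RR = 0.1470 / 0.3110 = 0.47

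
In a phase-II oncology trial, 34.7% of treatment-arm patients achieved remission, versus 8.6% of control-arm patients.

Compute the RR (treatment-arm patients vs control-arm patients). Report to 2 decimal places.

RR = 0.3470 / 0.0860 = 4.03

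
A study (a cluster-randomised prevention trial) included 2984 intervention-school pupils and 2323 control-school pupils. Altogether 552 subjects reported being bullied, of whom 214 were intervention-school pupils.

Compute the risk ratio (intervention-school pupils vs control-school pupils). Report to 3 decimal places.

intervention-school pupils without the outcome: 2984 − 214 = 2770
control-school pupils with the outcome: 552 − 214 = 338
control-school pupils without the outcome: 2323 − 338 = 1985
risk, intervention-school pupils = 214/2984 = 0.0717
risk, control-school pupils = 338/2323 = 0.1455
RR = 0.0717 / 0.1455 = 0.493

RR ≈ 0.493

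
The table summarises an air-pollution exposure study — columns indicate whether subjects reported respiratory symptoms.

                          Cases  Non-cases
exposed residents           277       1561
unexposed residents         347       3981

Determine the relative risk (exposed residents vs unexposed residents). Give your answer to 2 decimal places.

1.88

risk, exposed residents = 277/1838 = 0.1507
risk, unexposed residents = 347/4328 = 0.0802
RR = 0.1507 / 0.0802 = 1.88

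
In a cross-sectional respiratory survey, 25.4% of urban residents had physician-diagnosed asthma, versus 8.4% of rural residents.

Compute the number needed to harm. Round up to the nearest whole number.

NNH ≈ 6

absolute risk difference = 0.170000
1 / 0.170000 = 5.882 → round up → 6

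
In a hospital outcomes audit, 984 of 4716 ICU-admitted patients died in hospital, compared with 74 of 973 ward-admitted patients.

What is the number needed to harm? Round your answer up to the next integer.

risk, ICU-admitted patients = 984/4716 = 0.208651
risk, ward-admitted patients = 74/973 = 0.076053
absolute risk difference = 0.132598
1 / 0.132598 = 7.542 → round up → 8

NNH: 8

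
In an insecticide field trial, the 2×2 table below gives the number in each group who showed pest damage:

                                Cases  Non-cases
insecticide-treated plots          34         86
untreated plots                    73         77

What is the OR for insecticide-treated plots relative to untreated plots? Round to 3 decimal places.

OR = (34 × 77) / (86 × 73) = 2618/6278 ≈ 0.417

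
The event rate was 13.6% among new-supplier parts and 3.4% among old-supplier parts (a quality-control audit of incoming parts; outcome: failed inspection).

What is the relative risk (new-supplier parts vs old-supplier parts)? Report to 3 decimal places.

RR = 0.13600 / 0.03400 = 4.000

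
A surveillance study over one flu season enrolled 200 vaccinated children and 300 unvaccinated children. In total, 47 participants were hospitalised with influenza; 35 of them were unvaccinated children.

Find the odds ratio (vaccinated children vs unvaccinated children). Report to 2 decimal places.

OR = 0.48

vaccinated children with the outcome: 47 − 35 = 12
vaccinated children without the outcome: 200 − 12 = 188
unvaccinated children without the outcome: 300 − 35 = 265
OR = (12 × 265) / (188 × 35) = 3180/6580 ≈ 0.48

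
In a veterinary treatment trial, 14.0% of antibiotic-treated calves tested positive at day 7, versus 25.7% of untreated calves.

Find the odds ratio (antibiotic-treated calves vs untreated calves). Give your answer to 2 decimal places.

0.47

odds, antibiotic-treated calves = 0.1400/0.8600 = 0.1628
odds, untreated calves = 0.2570/0.7430 = 0.3459
OR = 0.1628 / 0.3459 = 0.47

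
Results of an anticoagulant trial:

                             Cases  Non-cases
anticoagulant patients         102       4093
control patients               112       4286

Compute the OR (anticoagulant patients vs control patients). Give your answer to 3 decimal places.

OR = (102 × 4286) / (4093 × 112) = 437172/458416 ≈ 0.954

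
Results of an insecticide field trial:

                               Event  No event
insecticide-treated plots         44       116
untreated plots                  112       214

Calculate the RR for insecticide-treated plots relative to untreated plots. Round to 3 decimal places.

RR: 0.800

risk, insecticide-treated plots = 44/160 = 0.2750
risk, untreated plots = 112/326 = 0.3436
RR = 0.2750 / 0.3436 = 0.800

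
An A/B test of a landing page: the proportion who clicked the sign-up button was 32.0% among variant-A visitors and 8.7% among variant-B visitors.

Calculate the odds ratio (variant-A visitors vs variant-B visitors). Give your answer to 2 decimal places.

odds, variant-A visitors = 0.3200/0.6800 = 0.4706
odds, variant-B visitors = 0.0870/0.9130 = 0.0953
OR = 0.4706 / 0.0953 = 4.94

OR: 4.94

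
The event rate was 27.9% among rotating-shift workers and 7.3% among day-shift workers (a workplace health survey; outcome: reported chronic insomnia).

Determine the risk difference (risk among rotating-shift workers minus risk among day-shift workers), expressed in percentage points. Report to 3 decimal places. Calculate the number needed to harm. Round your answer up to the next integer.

risk difference = 0.2790 − 0.0730 = 0.2060 → 20.600 percentage points
absolute risk difference = 0.206000
1 / 0.206000 = 4.854 → round up → 5

RD = 20.600; NNH = 5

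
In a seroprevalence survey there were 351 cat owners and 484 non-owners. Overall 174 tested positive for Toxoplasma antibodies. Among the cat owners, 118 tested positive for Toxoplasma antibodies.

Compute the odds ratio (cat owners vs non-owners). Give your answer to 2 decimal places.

cat owners without the outcome: 351 − 118 = 233
non-owners with the outcome: 174 − 118 = 56
non-owners without the outcome: 484 − 56 = 428
OR = (118 × 428) / (233 × 56) = 50504/13048 ≈ 3.87

3.87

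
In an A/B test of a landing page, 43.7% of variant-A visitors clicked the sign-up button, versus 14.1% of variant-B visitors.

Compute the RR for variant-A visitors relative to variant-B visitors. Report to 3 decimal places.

RR = 0.4370 / 0.1410 = 3.099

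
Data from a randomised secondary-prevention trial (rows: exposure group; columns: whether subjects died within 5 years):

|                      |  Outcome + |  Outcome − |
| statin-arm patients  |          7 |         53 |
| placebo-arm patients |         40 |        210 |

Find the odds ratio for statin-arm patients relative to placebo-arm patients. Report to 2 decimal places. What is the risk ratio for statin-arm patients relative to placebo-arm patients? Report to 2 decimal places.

OR = (7 × 210) / (53 × 40) = 1470/2120 ≈ 0.69
risk, statin-arm patients = 7/60 = 0.1167
risk, placebo-arm patients = 40/250 = 0.1600
RR = 0.1167 / 0.1600 = 0.73

OR = 0.69; RR = 0.73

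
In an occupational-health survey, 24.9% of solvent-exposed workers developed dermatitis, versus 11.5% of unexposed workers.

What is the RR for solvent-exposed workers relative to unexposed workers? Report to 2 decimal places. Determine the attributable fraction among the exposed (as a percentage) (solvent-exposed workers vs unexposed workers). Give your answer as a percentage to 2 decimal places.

RR = 2.17; AR% = 53.82%

RR = 0.2490 / 0.1150 = 2.17
AR% = (0.2490 − 0.1150) / 0.2490 = 0.5382 → 53.82%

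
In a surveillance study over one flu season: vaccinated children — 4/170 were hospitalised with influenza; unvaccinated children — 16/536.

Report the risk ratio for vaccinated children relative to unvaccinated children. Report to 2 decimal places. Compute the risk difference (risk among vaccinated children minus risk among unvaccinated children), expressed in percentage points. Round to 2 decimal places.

RR = 0.79; RD = -0.63

risk, vaccinated children = 4/170 = 0.02353
risk, unvaccinated children = 16/536 = 0.02985
RR = 0.02353 / 0.02985 = 0.79
risk difference = 0.02353 − 0.02985 = -0.00632 → -0.63 percentage points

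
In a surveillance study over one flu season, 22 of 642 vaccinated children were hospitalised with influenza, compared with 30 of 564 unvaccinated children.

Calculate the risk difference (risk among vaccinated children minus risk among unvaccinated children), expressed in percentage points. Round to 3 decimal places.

RD ≈ -1.892

risk, vaccinated children = 22/642 = 0.03427
risk, unvaccinated children = 30/564 = 0.05319
risk difference = 0.03427 − 0.05319 = -0.01892 → -1.892 percentage points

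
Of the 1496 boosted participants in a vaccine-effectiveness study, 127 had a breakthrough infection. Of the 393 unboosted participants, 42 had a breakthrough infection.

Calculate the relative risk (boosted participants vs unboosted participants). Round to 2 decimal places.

risk, boosted participants = 127/1496 = 0.0849
risk, unboosted participants = 42/393 = 0.1069
RR = 0.0849 / 0.1069 = 0.79

0.79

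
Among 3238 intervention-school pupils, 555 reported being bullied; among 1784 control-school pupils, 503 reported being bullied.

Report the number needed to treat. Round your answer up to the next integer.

risk, intervention-school pupils = 555/3238 = 0.171402
risk, control-school pupils = 503/1784 = 0.281951
absolute risk difference = 0.110549
1 / 0.110549 = 9.046 → round up → 10

NNT: 10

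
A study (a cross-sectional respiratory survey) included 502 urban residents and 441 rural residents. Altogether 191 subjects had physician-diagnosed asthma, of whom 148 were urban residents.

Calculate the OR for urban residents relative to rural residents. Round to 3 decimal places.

urban residents without the outcome: 502 − 148 = 354
rural residents with the outcome: 191 − 148 = 43
rural residents without the outcome: 441 − 43 = 398
OR = (148 × 398) / (354 × 43) = 58904/15222 ≈ 3.870

3.870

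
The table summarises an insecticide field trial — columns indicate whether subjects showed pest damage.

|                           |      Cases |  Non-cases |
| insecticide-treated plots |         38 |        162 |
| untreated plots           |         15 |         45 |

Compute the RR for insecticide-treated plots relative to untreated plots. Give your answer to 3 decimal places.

0.760

risk, insecticide-treated plots = 38/200 = 0.1900
risk, untreated plots = 15/60 = 0.2500
RR = 0.1900 / 0.2500 = 0.760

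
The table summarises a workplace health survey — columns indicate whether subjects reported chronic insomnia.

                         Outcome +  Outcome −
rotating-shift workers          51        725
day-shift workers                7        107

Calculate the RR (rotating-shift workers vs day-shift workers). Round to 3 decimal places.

RR ≈ 1.070

risk, rotating-shift workers = 51/776 = 0.0657
risk, day-shift workers = 7/114 = 0.0614
RR = 0.0657 / 0.0614 = 1.070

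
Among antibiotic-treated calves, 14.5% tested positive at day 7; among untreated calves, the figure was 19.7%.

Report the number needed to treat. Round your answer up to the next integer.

NNT: 20

absolute risk difference = 0.052000
1 / 0.052000 = 19.231 → round up → 20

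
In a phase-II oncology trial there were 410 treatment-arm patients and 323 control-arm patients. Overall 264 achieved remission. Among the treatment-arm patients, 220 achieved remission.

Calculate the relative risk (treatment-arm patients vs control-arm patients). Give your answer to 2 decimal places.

treatment-arm patients without the outcome: 410 − 220 = 190
control-arm patients with the outcome: 264 − 220 = 44
control-arm patients without the outcome: 323 − 44 = 279
risk, treatment-arm patients = 220/410 = 0.5366
risk, control-arm patients = 44/323 = 0.1362
RR = 0.5366 / 0.1362 = 3.94

3.94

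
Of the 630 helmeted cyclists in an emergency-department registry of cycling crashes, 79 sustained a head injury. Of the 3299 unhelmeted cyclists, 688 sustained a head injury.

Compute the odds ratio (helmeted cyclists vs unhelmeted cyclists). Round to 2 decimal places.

OR = (79 × 2611) / (551 × 688) = 206269/379088 ≈ 0.54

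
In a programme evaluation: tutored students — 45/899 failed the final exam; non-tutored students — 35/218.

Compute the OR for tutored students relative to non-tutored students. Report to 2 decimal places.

OR = (45 × 183) / (854 × 35) = 8235/29890 ≈ 0.28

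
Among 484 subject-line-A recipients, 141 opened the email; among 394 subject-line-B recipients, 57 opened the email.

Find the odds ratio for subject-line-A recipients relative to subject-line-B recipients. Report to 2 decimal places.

odds, subject-line-A recipients = 141/343 = 0.4111
odds, subject-line-B recipients = 57/337 = 0.1691
OR = 0.4111 / 0.1691 = 2.43

2.43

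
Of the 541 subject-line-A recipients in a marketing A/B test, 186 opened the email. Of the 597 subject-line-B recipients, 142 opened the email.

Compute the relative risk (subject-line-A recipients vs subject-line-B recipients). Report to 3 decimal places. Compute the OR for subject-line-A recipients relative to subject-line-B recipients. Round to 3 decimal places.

RR = 1.445; OR = 1.679

risk, subject-line-A recipients = 186/541 = 0.3438
risk, subject-line-B recipients = 142/597 = 0.2379
RR = 0.3438 / 0.2379 = 1.445
OR = (186 × 455) / (355 × 142) = 84630/50410 ≈ 1.679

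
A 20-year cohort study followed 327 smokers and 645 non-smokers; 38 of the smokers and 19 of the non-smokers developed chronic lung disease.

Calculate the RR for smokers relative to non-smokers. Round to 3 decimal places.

risk, smokers = 38/327 = 0.11621
risk, non-smokers = 19/645 = 0.02946
RR = 0.11621 / 0.02946 = 3.945

RR: 3.945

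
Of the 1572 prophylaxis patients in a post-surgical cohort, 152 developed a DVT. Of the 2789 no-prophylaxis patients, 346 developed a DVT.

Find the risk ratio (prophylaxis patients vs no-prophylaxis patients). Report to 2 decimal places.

RR = 0.78

risk, prophylaxis patients = 152/1572 = 0.0967
risk, no-prophylaxis patients = 346/2789 = 0.1241
RR = 0.0967 / 0.1241 = 0.78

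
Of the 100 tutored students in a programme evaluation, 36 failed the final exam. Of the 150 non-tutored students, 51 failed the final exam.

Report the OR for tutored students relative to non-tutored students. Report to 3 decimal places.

1.092

odds, tutored students = 36/64 = 0.5625
odds, non-tutored students = 51/99 = 0.5152
OR = 0.5625 / 0.5152 = 1.092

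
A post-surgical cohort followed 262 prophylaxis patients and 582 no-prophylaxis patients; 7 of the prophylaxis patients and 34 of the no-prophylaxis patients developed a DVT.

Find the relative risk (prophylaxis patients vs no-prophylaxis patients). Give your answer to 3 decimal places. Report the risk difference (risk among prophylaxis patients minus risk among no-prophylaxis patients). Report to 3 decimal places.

risk, prophylaxis patients = 7/262 = 0.02672
risk, no-prophylaxis patients = 34/582 = 0.05842
RR = 0.02672 / 0.05842 = 0.457
risk difference = 0.02672 − 0.05842 = -0.032

RR = 0.457; RD = -0.032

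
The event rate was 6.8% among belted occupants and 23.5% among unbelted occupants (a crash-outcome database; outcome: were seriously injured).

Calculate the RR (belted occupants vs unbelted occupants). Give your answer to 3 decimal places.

RR = 0.0680 / 0.2350 = 0.289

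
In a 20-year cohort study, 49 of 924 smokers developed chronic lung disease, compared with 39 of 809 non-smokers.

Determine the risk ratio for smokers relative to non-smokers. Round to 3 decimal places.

risk, smokers = 49/924 = 0.05303
risk, non-smokers = 39/809 = 0.04821
RR = 0.05303 / 0.04821 = 1.100

1.100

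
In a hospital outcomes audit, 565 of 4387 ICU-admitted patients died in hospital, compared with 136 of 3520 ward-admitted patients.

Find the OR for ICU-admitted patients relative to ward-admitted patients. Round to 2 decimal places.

OR ≈ 3.68

odds, ICU-admitted patients = 565/3822 = 0.14783
odds, ward-admitted patients = 136/3384 = 0.04019
OR = 0.14783 / 0.04019 = 3.68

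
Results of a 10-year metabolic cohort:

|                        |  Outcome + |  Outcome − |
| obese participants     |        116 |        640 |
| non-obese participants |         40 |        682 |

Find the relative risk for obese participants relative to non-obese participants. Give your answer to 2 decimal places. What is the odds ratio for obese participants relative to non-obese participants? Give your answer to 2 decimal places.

risk, obese participants = 116/756 = 0.1534
risk, non-obese participants = 40/722 = 0.0554
RR = 0.1534 / 0.0554 = 2.77
OR = (116 × 682) / (640 × 40) = 79112/25600 ≈ 3.09

RR = 2.77; OR = 3.09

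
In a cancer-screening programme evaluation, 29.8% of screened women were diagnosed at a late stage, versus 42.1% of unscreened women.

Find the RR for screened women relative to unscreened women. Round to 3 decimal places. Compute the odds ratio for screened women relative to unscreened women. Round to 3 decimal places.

RR = 0.2980 / 0.4210 = 0.708
odds, screened women = 0.2980/0.7020 = 0.4245
odds, unscreened women = 0.4210/0.5790 = 0.7271
OR = 0.4245 / 0.7271 = 0.584

RR = 0.708; OR = 0.584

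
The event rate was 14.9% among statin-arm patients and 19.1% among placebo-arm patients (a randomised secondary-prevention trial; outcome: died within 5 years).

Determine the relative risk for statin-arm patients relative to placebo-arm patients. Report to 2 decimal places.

RR = 0.1490 / 0.1910 = 0.78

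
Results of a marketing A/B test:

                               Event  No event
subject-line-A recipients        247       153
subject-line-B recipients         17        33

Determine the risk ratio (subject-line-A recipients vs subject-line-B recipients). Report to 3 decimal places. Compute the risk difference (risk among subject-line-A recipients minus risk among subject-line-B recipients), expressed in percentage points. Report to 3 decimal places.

RR = 1.816; RD = 27.750

risk, subject-line-A recipients = 247/400 = 0.6175
risk, subject-line-B recipients = 17/50 = 0.3400
RR = 0.6175 / 0.3400 = 1.816
risk difference = 0.6175 − 0.3400 = 0.2775 → 27.750 percentage points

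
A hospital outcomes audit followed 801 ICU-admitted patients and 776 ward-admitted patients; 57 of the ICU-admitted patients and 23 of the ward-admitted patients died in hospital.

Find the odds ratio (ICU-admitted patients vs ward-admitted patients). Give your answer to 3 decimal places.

OR = (57 × 753) / (744 × 23) = 42921/17112 ≈ 2.508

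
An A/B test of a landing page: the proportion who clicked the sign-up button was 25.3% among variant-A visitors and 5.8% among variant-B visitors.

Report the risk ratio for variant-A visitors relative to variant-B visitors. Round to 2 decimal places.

RR = 0.2530 / 0.0580 = 4.36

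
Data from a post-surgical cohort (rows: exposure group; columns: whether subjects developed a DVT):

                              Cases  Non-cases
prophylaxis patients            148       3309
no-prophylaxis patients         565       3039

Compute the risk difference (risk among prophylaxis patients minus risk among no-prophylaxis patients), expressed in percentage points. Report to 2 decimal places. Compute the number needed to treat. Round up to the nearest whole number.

risk, prophylaxis patients = 148/3457 = 0.04281
risk, no-prophylaxis patients = 565/3604 = 0.15677
risk difference = 0.04281 − 0.15677 = -0.11396 → -11.40 percentage points
absolute risk difference = 0.113959
1 / 0.113959 = 8.775 → round up → 9

RD = -11.40; NNT = 9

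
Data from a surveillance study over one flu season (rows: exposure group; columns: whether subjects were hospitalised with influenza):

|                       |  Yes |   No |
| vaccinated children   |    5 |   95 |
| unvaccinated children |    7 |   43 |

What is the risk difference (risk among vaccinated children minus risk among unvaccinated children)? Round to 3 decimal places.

-0.090

risk, vaccinated children = 5/100 = 0.0500
risk, unvaccinated children = 7/50 = 0.1400
risk difference = 0.0500 − 0.1400 = -0.090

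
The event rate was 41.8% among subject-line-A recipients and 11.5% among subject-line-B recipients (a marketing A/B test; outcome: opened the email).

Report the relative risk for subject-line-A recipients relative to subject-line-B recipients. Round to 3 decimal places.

RR = 0.4180 / 0.1150 = 3.635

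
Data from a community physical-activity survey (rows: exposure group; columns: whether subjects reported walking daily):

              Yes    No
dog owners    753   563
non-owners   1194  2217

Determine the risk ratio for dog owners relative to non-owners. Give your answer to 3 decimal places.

risk, dog owners = 753/1316 = 0.5722
risk, non-owners = 1194/3411 = 0.3500
RR = 0.5722 / 0.3500 = 1.635

1.635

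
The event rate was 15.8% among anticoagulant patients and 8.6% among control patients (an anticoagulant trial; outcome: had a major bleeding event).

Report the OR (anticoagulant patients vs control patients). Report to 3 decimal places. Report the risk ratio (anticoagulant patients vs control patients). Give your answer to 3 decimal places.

OR = 1.994; RR = 1.837

odds, anticoagulant patients = 0.1580/0.8420 = 0.1876
odds, control patients = 0.0860/0.9140 = 0.0941
OR = 0.1876 / 0.0941 = 1.994
RR = 0.1580 / 0.0860 = 1.837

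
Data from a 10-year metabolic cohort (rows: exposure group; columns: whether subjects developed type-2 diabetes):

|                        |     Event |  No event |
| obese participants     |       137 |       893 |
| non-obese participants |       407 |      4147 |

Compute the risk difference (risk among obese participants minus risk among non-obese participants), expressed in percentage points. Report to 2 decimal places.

risk, obese participants = 137/1030 = 0.1330
risk, non-obese participants = 407/4554 = 0.0894
risk difference = 0.1330 − 0.0894 = 0.0436 → 4.36 percentage points

4.36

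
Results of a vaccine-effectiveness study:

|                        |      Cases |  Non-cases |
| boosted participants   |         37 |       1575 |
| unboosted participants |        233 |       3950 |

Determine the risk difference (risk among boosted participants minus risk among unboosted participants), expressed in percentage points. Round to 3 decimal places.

risk, boosted participants = 37/1612 = 0.02295
risk, unboosted participants = 233/4183 = 0.05570
risk difference = 0.02295 − 0.05570 = -0.03275 → -3.275 percentage points

-3.275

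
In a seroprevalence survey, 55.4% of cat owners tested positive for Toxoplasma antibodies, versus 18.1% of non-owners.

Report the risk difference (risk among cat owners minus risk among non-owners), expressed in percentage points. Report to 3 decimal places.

risk difference = 0.5540 − 0.1810 = 0.3730 → 37.300 percentage points

RD ≈ 37.300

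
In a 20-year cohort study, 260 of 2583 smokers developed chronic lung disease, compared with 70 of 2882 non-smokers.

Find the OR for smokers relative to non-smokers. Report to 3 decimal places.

OR = (260 × 2812) / (2323 × 70) = 731120/162610 ≈ 4.496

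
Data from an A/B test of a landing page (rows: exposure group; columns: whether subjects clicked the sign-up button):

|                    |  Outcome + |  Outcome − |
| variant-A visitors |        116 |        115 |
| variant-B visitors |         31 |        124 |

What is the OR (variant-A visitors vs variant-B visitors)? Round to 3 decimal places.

OR = (116 × 124) / (115 × 31) = 14384/3565 ≈ 4.035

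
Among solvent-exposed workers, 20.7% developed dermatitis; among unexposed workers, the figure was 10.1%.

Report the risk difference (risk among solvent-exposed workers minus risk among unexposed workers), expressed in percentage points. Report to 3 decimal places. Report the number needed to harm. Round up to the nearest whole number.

RD = 10.600; NNH = 10

risk difference = 0.2070 − 0.1010 = 0.1060 → 10.600 percentage points
absolute risk difference = 0.106000
1 / 0.106000 = 9.434 → round up → 10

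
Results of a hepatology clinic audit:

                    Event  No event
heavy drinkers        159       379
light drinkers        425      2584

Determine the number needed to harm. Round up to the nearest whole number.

NNH ≈ 7

risk, heavy drinkers = 159/538 = 0.295539
risk, light drinkers = 425/3009 = 0.141243
absolute risk difference = 0.154296
1 / 0.154296 = 6.481 → round up → 7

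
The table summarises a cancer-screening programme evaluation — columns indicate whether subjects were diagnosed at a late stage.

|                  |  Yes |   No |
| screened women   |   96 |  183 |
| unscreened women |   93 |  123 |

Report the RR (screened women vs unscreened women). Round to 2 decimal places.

0.80

risk, screened women = 96/279 = 0.3441
risk, unscreened women = 93/216 = 0.4306
RR = 0.3441 / 0.4306 = 0.80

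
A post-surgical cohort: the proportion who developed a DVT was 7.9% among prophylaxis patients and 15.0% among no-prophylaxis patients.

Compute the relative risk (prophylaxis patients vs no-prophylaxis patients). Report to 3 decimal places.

RR = 0.0790 / 0.1500 = 0.527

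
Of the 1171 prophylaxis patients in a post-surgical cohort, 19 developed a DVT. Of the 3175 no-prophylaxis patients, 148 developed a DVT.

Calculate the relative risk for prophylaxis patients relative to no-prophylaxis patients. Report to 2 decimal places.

0.35

risk, prophylaxis patients = 19/1171 = 0.01623
risk, no-prophylaxis patients = 148/3175 = 0.04661
RR = 0.01623 / 0.04661 = 0.35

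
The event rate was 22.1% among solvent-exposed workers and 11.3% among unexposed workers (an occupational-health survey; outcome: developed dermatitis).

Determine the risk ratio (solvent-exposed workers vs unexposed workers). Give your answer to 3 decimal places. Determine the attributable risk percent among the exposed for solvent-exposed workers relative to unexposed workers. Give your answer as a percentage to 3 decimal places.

RR = 0.2210 / 0.1130 = 1.956
AR% = (0.2210 − 0.1130) / 0.2210 = 0.4887 → 48.869%

RR = 1.956; AR% = 48.869%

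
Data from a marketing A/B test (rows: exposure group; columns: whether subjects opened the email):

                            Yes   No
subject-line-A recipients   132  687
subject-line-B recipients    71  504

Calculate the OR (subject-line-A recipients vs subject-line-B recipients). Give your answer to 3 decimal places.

OR = (132 × 504) / (687 × 71) = 66528/48777 ≈ 1.364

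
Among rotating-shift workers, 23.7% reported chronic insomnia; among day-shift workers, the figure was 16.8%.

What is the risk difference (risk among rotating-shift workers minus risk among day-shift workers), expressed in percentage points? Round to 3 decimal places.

6.900

risk difference = 0.2370 − 0.1680 = 0.0690 → 6.900 percentage points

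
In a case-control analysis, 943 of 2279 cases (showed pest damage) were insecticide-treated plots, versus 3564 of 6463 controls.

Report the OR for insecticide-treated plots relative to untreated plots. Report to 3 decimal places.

OR = (943 × 2899) / (3564 × 1336) = 2733757/4761504 ≈ 0.574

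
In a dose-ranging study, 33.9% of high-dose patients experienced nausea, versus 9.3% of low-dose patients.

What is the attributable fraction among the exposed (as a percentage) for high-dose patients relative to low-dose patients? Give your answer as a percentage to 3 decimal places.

AR% = (0.3390 − 0.0930) / 0.3390 = 0.7257 → 72.566%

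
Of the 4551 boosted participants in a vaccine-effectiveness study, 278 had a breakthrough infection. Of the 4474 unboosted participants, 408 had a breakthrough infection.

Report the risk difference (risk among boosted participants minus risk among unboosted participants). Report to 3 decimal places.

risk, boosted participants = 278/4551 = 0.0611
risk, unboosted participants = 408/4474 = 0.0912
risk difference = 0.0611 − 0.0912 = -0.030

-0.030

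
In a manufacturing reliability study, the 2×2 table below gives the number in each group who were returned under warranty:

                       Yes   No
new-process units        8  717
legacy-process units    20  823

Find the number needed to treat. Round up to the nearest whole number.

risk, new-process units = 8/725 = 0.011034
risk, legacy-process units = 20/843 = 0.023725
absolute risk difference = 0.012690
1 / 0.012690 = 78.802 → round up → 79

79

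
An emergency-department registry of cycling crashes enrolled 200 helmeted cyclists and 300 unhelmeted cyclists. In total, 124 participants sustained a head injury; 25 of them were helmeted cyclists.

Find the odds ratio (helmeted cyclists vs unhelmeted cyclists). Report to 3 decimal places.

OR ≈ 0.290

helmeted cyclists without the outcome: 200 − 25 = 175
unhelmeted cyclists with the outcome: 124 − 25 = 99
unhelmeted cyclists without the outcome: 300 − 99 = 201
odds, helmeted cyclists = 25/175 = 0.1429
odds, unhelmeted cyclists = 99/201 = 0.4925
OR = 0.1429 / 0.4925 = 0.290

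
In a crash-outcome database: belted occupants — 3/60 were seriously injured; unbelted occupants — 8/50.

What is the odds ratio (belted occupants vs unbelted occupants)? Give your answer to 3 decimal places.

0.276

odds, belted occupants = 3/57 = 0.0526
odds, unbelted occupants = 8/42 = 0.1905
OR = 0.0526 / 0.1905 = 0.276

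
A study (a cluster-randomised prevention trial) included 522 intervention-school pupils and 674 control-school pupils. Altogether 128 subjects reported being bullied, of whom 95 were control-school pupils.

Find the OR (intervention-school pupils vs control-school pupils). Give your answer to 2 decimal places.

OR ≈ 0.41

intervention-school pupils with the outcome: 128 − 95 = 33
intervention-school pupils without the outcome: 522 − 33 = 489
control-school pupils without the outcome: 674 − 95 = 579
odds, intervention-school pupils = 33/489 = 0.0675
odds, control-school pupils = 95/579 = 0.1641
OR = 0.0675 / 0.1641 = 0.41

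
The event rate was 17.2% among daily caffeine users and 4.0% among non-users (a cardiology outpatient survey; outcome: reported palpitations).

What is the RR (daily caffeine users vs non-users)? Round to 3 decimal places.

RR = 0.17200 / 0.04000 = 4.300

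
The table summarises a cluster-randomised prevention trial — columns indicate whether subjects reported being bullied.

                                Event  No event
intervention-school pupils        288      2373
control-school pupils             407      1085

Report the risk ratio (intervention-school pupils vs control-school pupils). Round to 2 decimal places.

risk, intervention-school pupils = 288/2661 = 0.1082
risk, control-school pupils = 407/1492 = 0.2728
RR = 0.1082 / 0.2728 = 0.40

0.40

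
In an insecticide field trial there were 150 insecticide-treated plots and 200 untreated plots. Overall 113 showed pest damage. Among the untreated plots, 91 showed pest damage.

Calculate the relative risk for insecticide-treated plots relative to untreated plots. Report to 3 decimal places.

insecticide-treated plots with the outcome: 113 − 91 = 22
insecticide-treated plots without the outcome: 150 − 22 = 128
untreated plots without the outcome: 200 − 91 = 109
risk, insecticide-treated plots = 22/150 = 0.1467
risk, untreated plots = 91/200 = 0.4550
RR = 0.1467 / 0.4550 = 0.322

RR ≈ 0.322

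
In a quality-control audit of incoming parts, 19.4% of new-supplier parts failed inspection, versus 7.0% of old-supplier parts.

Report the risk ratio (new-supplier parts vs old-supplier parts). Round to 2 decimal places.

RR = 0.1940 / 0.0700 = 2.77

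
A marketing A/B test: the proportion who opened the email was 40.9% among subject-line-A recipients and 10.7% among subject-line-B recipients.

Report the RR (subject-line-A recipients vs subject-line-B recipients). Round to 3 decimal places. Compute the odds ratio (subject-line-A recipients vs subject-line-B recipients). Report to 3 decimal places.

RR = 3.822; OR = 5.776

RR = 0.4090 / 0.1070 = 3.822
odds, subject-line-A recipients = 0.4090/0.5910 = 0.6920
odds, subject-line-B recipients = 0.1070/0.8930 = 0.1198
OR = 0.6920 / 0.1198 = 5.776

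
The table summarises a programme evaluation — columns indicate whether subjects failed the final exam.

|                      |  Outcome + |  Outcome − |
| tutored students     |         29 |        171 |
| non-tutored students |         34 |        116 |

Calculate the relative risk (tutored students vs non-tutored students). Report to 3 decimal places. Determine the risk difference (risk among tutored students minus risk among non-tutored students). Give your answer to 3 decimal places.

RR = 0.640; RD = -0.082

risk, tutored students = 29/200 = 0.1450
risk, non-tutored students = 34/150 = 0.2267
RR = 0.1450 / 0.2267 = 0.640
risk difference = 0.1450 − 0.2267 = -0.082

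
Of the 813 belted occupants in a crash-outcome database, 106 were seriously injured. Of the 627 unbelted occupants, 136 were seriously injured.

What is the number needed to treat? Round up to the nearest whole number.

NNT: 12

risk, belted occupants = 106/813 = 0.130381
risk, unbelted occupants = 136/627 = 0.216906
absolute risk difference = 0.086525
1 / 0.086525 = 11.557 → round up → 12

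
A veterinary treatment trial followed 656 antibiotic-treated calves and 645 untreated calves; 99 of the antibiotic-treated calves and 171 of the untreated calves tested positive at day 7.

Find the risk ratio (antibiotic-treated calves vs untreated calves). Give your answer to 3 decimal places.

RR: 0.569

risk, antibiotic-treated calves = 99/656 = 0.1509
risk, untreated calves = 171/645 = 0.2651
RR = 0.1509 / 0.2651 = 0.569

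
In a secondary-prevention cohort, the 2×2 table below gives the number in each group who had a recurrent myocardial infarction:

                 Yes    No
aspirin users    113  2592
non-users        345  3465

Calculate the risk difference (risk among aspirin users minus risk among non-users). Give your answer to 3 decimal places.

risk, aspirin users = 113/2705 = 0.04177
risk, non-users = 345/3810 = 0.09055
risk difference = 0.04177 − 0.09055 = -0.049

RD: -0.049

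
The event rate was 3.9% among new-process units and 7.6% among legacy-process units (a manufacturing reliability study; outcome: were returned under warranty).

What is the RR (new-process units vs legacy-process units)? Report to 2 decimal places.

RR = 0.03900 / 0.07600 = 0.51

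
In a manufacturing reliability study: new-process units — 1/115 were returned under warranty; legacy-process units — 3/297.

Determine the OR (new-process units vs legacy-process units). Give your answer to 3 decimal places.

0.860

odds, new-process units = 1/114 = 0.00877
odds, legacy-process units = 3/294 = 0.01020
OR = 0.00877 / 0.01020 = 0.860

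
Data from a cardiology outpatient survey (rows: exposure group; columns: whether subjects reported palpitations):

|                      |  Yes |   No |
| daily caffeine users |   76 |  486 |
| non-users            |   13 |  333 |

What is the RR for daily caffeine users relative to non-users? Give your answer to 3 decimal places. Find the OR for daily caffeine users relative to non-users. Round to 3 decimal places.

risk, daily caffeine users = 76/562 = 0.13523
risk, non-users = 13/346 = 0.03757
RR = 0.13523 / 0.03757 = 3.599
odds, daily caffeine users = 76/486 = 0.15638
odds, non-users = 13/333 = 0.03904
OR = 0.15638 / 0.03904 = 4.006

RR = 3.599; OR = 4.006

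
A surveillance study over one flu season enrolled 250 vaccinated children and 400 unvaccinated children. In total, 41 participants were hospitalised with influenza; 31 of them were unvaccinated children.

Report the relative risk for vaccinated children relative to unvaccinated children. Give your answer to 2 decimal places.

vaccinated children with the outcome: 41 − 31 = 10
vaccinated children without the outcome: 250 − 10 = 240
unvaccinated children without the outcome: 400 − 31 = 369
risk, vaccinated children = 10/250 = 0.04000
risk, unvaccinated children = 31/400 = 0.07750
RR = 0.04000 / 0.07750 = 0.52

RR: 0.52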